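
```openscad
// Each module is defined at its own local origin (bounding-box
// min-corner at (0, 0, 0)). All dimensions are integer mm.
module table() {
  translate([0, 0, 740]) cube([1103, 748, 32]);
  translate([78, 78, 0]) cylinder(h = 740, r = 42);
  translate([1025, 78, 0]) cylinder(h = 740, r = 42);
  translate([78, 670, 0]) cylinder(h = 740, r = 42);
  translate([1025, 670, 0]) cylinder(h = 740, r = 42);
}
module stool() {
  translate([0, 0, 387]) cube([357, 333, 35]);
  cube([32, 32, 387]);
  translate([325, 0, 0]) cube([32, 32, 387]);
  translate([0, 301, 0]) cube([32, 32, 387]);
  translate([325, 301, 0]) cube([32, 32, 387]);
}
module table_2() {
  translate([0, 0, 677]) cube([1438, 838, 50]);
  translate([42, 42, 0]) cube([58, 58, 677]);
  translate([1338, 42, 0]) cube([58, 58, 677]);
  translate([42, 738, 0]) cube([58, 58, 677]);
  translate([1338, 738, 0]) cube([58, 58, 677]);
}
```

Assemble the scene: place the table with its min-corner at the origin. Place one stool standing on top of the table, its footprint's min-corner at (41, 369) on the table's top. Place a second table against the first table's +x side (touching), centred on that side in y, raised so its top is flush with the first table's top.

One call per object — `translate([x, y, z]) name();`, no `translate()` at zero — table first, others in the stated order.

table();
translate([41, 369, 772]) stool();
translate([1103, -45, 45]) table_2();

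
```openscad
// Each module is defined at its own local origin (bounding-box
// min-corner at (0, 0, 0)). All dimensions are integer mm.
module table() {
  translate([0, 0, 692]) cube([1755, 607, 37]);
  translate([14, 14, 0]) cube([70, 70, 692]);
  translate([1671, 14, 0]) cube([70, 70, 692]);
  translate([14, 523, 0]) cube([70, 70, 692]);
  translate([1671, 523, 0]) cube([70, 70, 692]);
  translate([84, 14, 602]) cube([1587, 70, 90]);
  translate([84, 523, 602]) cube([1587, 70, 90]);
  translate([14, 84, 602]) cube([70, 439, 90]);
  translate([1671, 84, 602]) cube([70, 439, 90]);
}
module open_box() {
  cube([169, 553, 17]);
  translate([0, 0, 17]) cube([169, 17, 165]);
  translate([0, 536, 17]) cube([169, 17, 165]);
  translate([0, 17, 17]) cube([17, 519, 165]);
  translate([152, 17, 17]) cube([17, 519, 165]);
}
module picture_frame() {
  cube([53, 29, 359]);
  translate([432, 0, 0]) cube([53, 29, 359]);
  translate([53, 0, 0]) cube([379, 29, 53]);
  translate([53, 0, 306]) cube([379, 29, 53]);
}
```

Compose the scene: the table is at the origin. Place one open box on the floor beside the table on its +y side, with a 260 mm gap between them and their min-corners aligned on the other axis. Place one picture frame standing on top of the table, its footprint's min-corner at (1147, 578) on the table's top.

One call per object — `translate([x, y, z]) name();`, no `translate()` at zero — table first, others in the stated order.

table();
translate([0, 867, 0]) open_box();
translate([1147, 578, 729]) picture_frame();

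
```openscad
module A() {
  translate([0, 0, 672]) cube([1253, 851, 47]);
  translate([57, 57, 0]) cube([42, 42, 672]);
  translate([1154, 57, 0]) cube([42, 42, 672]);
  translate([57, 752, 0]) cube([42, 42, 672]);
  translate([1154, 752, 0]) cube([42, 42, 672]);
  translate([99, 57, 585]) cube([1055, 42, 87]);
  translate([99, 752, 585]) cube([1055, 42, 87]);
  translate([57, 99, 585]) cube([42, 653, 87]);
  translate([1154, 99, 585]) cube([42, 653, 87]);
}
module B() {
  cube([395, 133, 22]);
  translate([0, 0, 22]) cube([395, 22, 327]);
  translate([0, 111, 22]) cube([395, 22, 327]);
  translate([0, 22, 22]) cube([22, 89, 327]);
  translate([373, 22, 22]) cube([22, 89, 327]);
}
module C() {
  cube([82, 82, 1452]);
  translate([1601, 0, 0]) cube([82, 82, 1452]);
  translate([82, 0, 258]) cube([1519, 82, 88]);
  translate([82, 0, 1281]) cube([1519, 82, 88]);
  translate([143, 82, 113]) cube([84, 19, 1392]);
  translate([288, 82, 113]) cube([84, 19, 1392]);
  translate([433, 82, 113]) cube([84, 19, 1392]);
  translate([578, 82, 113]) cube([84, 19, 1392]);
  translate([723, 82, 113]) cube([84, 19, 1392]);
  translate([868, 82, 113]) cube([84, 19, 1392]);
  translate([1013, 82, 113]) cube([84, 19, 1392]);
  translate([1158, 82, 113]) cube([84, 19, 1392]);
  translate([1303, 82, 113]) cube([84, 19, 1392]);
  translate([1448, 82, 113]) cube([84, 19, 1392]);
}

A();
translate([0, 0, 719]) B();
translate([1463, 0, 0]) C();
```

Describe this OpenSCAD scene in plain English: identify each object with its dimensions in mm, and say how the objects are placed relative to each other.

A is a table with a 1253×851 mm rectangular top, 47 mm thick, top surface at z = 719 mm, supported by four 42×42 mm square legs, each inset 57 mm from the nearest pair of top edges, running from the floor. Four apron rails, 42 mm thick and 87 mm tall, run between adjacent legs with their top edges flush with the underside of the top and their outer faces flush with the legs' outer faces.

B is an open storage box with external size 395×133×349 mm and wall thickness 22 mm (the base is also 22 mm thick). The base covers the whole footprint; the four walls stand on the base, with the y-facing walls full-width and the x-facing walls fitting between their inner faces.

C is a fence section. Two 82×82 mm posts, 1452 mm tall, stand on the floor with a clear span of 1519 mm between their inner faces. Two horizontal rails of 82×88 mm section span the gap between the posts with their undersides at z = 258 mm and z = 1281 mm, flush with the posts' −y face. 10 pickets, each 84 mm wide, 19 mm thick and 1392 mm tall, are fixed to the +y face of the rails with their bottoms at z = 113 mm, evenly spaced across the span with equal gaps (rounded down to the nearest mm) at the −x end and between each pair — any rounding remainder accumulates at the +x end.

The open box is on top of the table. The fence section is on the floor beside the table on its +x side.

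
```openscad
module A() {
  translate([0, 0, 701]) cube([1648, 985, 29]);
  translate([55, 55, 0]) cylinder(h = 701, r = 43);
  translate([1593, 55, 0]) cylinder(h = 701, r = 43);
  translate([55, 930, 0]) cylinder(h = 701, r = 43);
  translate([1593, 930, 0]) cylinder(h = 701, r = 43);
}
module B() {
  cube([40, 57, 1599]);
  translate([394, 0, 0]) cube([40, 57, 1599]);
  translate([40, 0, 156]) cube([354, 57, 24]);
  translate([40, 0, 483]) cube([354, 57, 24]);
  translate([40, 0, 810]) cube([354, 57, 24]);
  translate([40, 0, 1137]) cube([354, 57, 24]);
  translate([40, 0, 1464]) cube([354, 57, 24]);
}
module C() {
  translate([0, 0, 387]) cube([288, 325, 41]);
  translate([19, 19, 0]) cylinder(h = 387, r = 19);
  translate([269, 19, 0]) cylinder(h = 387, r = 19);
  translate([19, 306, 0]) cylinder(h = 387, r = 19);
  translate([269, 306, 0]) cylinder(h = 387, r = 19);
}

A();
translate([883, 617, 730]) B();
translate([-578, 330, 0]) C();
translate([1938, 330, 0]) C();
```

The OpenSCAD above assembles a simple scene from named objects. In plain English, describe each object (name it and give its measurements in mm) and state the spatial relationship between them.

A is a table with a 1648×985 mm rectangular top, 29 mm thick, top surface at z = 730 mm, supported by four round legs of 86 mm diameter, each leg's bounding box inset 12 mm from the nearest pair of top edges, running from the floor.

B is a straight ladder. Two 40×57 mm vertical rails, 1599 mm tall, stand 434 mm apart (outside-to-outside) with their front faces coplanar on the −y side. 5 rungs, each 57 mm deep and 24 mm tall, span between the inner faces of the rails, front faces flush with the rails. The lowest rung's underside is at z = 156 mm and rungs are spaced 327 mm apart (underside to underside).

C is a four-legged stool. The seat is a 288×325×41 mm slab whose top surface is at z = 428 mm; four round legs, each 38 mm in diameter, run from the floor (z = 0) to the underside of the seat, each leg's axis is inset half a diameter from the nearest pair of seat edges (so the leg's bounding box is flush with the corner).

The ladder is on top of the table. Two stools sit around the table at the −x, +x sides.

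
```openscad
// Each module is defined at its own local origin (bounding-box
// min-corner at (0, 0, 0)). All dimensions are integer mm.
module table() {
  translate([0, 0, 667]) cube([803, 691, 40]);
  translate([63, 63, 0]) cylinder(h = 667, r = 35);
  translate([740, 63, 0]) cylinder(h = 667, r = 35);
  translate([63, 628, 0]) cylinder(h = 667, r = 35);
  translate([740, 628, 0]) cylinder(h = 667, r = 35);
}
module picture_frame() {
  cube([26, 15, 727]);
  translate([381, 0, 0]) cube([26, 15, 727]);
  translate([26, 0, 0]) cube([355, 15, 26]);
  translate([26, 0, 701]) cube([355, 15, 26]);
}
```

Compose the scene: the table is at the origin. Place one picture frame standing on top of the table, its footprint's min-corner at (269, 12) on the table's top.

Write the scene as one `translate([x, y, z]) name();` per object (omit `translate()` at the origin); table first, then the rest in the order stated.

table();
translate([269, 12, 707]) picture_frame();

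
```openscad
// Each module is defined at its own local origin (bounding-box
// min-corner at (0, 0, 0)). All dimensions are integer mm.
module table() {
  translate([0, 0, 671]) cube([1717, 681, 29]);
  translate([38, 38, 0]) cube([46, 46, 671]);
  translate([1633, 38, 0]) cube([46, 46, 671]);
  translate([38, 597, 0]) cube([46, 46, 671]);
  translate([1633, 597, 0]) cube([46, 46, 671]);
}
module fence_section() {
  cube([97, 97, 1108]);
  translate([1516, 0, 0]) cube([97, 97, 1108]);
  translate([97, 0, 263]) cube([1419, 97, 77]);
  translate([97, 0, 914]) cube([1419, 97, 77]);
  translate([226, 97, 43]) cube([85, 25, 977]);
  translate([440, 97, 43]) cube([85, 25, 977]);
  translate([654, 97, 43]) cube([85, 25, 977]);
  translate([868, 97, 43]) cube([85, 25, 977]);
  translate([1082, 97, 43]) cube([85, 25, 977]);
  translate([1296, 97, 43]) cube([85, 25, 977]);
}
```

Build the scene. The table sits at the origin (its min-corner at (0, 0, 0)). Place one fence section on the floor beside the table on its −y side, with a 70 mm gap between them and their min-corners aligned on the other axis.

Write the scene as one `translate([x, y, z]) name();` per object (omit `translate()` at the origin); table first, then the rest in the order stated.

table();
translate([0, -192, 0]) fence_section();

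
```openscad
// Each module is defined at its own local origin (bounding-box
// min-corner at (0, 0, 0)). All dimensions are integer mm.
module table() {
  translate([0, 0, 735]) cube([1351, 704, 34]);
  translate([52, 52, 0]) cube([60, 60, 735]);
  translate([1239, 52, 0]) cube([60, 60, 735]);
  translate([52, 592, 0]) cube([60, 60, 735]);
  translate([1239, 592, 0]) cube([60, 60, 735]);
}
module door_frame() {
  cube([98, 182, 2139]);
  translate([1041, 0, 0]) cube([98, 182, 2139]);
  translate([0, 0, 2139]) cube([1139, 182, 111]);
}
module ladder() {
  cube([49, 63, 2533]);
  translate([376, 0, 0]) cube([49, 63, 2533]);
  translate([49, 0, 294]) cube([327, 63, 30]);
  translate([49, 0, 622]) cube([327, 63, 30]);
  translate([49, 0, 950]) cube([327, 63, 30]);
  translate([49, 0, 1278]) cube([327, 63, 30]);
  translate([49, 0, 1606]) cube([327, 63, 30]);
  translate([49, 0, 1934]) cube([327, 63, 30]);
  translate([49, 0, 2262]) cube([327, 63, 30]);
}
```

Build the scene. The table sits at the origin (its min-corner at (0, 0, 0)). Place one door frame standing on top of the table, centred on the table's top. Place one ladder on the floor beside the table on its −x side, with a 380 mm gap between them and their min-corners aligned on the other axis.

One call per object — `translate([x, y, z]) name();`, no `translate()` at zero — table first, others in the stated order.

table();
translate([106, 261, 769]) door_frame();
translate([-805, 0, 0]) ladder();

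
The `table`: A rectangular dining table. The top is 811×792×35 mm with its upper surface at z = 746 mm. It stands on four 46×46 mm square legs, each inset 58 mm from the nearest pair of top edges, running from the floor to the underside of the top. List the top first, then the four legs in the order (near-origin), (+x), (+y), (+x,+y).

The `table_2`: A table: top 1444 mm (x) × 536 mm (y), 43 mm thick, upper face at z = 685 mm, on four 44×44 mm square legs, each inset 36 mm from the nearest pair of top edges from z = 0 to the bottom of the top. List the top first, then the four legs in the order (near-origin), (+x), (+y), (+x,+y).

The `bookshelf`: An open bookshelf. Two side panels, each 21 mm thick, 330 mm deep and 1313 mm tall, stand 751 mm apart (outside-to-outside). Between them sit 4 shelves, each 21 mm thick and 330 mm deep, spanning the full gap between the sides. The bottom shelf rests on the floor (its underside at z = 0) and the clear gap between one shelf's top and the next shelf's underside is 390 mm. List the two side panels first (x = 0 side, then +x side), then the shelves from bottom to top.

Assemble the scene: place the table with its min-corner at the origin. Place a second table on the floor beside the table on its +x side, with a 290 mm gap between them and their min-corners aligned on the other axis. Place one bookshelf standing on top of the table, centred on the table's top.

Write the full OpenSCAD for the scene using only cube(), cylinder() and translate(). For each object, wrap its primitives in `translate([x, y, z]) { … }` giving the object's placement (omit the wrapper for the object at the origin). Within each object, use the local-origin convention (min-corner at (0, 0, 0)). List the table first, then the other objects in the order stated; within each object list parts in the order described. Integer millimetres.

translate([0, 0, 711]) cube([811, 792, 35]);
translate([58, 58, 0]) cube([46, 46, 711]);
translate([707, 58, 0]) cube([46, 46, 711]);
translate([58, 688, 0]) cube([46, 46, 711]);
translate([707, 688, 0]) cube([46, 46, 711]);
translate([1101, 0, 0]) {
  translate([0, 0, 642]) cube([1444, 536, 43]);
  translate([36, 36, 0]) cube([44, 44, 642]);
  translate([1364, 36, 0]) cube([44, 44, 642]);
  translate([36, 456, 0]) cube([44, 44, 642]);
  translate([1364, 456, 0]) cube([44, 44, 642]);
}
translate([30, 231, 746]) {
  cube([21, 330, 1313]);
  translate([730, 0, 0]) cube([21, 330, 1313]);
  translate([21, 0, 0]) cube([709, 330, 21]);
  translate([21, 0, 411]) cube([709, 330, 21]);
  translate([21, 0, 822]) cube([709, 330, 21]);
  translate([21, 0, 1233]) cube([709, 330, 21]);
}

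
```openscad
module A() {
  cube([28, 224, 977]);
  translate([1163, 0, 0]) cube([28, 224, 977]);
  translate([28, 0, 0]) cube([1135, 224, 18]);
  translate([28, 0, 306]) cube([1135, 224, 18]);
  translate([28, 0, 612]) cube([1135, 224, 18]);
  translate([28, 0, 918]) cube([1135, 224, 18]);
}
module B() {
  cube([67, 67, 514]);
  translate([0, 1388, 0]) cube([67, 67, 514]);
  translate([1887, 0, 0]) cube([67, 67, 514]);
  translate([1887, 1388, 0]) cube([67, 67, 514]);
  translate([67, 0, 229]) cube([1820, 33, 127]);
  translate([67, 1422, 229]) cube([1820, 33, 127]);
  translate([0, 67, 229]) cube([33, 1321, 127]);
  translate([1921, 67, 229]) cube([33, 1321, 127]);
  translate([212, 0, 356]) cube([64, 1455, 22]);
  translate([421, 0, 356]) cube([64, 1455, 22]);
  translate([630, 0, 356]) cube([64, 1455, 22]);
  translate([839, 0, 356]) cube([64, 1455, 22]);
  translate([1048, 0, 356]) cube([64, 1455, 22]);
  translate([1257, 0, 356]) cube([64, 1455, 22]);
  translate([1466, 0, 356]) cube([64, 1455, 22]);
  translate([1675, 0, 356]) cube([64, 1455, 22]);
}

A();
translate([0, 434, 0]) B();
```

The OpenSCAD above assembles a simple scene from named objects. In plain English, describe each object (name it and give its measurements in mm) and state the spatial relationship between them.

A is an open bookshelf. Two side panels, each 28 mm thick, 224 mm deep and 977 mm tall, stand 1191 mm apart (outside-to-outside). Between them sit 4 shelves, each 18 mm thick and 224 mm deep, spanning the full gap between the sides. The bottom shelf rests on the floor (its underside at z = 0) and the clear gap between one shelf's top and the next shelf's underside is 288 mm.

B is a bed frame 1954 mm long (x) by 1455 mm wide (y). Four 67×67 mm corner posts, 514 mm tall, at the corners of the footprint. Four rails of 33 mm thickness and 127 mm height run between adjacent posts with their undersides at z = 229 mm, their outer faces flush with the outside of the frame (the two x-running rails run between the posts' inner faces; the two y-running rails run between the posts' inner faces). 8 slats, each 64 mm wide (x) and 22 mm thick, lie across the top of the two x-running rails, running the full 1455 mm width of the frame in y; the slats are evenly spaced along x between the inner faces of the end posts with equal gaps (rounded down to the nearest mm) at the −x end and between each pair — any rounding remainder accumulates at the +x end.

The bed frame is on the floor beside the bookshelf on its +y side.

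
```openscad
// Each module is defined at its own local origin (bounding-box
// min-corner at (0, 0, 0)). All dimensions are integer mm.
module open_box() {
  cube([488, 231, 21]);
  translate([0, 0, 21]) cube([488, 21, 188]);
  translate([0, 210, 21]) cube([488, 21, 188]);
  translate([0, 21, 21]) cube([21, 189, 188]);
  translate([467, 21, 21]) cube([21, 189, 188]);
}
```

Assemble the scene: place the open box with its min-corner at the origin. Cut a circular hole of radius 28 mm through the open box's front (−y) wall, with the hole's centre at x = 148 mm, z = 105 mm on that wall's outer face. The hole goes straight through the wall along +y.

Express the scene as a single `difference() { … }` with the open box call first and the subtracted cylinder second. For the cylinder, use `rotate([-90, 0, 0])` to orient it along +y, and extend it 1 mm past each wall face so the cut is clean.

difference() {
  open_box();
  translate([148, -1, 105]) rotate([-90, 0, 0]) cylinder(h = 23, r = 28);
}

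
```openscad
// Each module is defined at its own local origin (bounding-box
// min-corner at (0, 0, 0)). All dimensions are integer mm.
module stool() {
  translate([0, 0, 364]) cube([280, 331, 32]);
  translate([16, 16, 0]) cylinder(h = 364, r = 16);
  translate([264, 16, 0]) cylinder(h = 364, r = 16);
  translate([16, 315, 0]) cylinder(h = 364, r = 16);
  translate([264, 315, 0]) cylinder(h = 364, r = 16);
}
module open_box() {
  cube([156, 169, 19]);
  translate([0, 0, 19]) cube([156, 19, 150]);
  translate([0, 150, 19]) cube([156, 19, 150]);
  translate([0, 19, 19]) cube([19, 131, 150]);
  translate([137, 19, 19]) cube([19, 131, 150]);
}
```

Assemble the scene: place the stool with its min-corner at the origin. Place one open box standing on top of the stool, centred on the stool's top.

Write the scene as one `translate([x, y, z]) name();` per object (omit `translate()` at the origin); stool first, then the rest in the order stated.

stool();
translate([62, 81, 396]) open_box();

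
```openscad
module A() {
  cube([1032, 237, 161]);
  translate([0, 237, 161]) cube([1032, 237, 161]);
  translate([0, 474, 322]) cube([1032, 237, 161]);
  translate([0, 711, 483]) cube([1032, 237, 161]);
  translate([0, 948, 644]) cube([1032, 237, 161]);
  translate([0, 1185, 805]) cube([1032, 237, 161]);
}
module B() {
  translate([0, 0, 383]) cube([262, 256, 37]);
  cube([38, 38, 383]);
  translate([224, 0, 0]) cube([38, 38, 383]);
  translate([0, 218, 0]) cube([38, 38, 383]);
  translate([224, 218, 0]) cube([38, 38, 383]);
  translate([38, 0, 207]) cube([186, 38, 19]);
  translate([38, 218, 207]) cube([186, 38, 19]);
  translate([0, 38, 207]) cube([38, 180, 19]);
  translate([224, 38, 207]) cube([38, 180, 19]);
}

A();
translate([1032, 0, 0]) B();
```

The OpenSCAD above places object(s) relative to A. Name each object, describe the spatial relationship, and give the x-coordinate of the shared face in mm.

A is a staircase. B is a stool. The stool is against the staircase's +x side, with their −y faces flush. The x-coordinate of the shared face is 1032 mm.

The staircase's +x face and the stool's −x face are both at x = 1032 mm.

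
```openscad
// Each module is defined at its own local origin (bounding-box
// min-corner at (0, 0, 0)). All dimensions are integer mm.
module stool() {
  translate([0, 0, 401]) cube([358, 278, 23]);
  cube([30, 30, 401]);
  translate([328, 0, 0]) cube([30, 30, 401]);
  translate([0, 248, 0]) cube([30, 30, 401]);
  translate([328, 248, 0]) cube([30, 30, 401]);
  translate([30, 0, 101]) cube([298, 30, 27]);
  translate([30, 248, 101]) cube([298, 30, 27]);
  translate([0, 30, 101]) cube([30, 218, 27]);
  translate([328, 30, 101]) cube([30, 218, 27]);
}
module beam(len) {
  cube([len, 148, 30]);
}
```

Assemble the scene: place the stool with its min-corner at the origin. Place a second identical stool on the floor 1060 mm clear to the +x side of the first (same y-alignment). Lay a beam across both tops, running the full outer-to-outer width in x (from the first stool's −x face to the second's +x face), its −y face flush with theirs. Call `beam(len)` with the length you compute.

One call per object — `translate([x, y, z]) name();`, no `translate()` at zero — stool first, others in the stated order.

stool();
translate([1418, 0, 0]) stool();
translate([0, 0, 424]) beam(1776);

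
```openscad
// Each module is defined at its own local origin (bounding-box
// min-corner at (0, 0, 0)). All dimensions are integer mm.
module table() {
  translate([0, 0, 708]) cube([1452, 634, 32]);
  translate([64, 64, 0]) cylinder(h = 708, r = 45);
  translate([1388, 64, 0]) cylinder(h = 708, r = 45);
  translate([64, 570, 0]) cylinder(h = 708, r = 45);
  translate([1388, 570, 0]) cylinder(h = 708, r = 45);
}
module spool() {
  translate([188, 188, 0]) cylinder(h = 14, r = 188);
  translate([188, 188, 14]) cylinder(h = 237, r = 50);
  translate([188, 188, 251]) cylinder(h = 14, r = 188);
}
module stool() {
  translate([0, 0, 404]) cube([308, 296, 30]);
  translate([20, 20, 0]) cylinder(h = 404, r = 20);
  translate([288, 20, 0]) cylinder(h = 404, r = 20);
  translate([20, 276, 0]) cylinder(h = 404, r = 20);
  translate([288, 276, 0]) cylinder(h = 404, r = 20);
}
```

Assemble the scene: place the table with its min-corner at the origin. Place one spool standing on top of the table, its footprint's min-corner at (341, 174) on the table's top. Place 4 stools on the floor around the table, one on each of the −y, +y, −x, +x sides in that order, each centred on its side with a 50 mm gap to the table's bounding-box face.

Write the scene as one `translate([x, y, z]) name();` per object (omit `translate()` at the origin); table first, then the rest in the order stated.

table();
translate([341, 174, 740]) spool();
translate([572, -346, 0]) stool();
translate([572, 684, 0]) stool();
translate([-358, 169, 0]) stool();
translate([1502, 169, 0]) stool();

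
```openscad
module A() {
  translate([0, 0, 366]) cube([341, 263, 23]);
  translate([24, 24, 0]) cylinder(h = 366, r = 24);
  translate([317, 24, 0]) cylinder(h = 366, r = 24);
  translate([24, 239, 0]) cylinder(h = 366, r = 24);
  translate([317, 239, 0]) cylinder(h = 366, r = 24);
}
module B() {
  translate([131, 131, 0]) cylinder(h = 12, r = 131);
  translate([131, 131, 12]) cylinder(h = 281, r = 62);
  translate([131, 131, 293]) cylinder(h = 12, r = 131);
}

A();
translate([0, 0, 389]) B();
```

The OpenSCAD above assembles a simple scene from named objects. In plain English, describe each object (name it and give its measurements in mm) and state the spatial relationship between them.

A is a four-legged stool. The seat is a 341×263×23 mm slab whose top surface is at z = 389 mm; four round legs, each 48 mm in diameter, run from the floor (z = 0) to the underside of the seat, each leg's axis is inset half a diameter from the nearest pair of seat edges (so the leg's bounding box is flush with the corner).

B is a spool: two coaxial disc flanges of radius 131 mm and thickness 12 mm, joined by a core cylinder of radius 62 mm and height 281 mm. The lower flange rests on z = 0 and the three cylinders share a vertical axis.

The spool is on top of the stool.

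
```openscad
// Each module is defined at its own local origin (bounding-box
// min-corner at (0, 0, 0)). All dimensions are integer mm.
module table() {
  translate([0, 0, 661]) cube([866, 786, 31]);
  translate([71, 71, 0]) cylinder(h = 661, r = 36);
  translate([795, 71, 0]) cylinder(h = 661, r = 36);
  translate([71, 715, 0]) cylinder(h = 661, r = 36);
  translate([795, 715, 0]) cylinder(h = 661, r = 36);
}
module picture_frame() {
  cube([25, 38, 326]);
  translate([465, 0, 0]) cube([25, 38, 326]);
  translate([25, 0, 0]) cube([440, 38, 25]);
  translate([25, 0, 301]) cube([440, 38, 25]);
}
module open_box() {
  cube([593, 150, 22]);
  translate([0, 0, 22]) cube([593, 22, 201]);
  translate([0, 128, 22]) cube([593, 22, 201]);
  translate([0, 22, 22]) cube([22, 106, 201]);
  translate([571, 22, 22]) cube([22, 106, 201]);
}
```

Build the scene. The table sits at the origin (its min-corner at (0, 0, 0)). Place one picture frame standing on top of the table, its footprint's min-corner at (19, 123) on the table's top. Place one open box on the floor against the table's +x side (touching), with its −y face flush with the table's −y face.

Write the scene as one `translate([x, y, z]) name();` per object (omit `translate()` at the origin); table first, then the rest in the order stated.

table();
translate([19, 123, 692]) picture_frame();
translate([866, 0, 0]) open_box();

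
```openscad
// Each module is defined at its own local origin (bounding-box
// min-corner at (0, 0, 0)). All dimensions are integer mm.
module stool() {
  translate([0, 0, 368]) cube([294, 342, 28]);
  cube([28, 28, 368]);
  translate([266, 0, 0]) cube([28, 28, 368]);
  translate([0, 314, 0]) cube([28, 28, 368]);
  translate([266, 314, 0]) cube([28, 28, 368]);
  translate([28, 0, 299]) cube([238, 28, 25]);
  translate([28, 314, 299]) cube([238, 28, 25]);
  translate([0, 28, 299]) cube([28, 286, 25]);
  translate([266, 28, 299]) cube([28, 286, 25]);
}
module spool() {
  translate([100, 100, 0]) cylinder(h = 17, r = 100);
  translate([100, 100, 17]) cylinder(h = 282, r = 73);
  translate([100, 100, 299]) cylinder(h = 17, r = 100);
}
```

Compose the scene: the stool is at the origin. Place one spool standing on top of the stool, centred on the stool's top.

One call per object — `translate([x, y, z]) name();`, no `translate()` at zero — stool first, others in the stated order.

stool();
translate([47, 71, 396]) spool();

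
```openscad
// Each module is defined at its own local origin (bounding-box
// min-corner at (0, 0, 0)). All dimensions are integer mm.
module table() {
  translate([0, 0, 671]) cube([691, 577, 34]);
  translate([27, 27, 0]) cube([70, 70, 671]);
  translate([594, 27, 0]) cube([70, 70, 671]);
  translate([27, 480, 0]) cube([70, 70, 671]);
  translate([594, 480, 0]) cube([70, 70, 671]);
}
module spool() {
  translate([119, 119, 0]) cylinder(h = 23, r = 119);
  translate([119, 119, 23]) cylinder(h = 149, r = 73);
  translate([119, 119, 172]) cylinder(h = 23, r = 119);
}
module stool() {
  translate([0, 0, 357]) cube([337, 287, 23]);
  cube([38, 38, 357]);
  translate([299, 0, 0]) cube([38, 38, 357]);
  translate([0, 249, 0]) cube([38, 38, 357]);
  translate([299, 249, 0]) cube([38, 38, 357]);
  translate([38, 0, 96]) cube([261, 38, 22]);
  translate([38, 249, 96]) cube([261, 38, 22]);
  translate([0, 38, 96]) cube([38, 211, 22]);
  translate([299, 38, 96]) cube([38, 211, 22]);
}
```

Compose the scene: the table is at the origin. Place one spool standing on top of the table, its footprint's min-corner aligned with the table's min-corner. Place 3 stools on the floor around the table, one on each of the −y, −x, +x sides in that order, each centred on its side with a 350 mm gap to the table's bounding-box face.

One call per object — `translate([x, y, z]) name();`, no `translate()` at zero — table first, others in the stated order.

table();
translate([0, 0, 705]) spool();
translate([177, -637, 0]) stool();
translate([-687, 145, 0]) stool();
translate([1041, 145, 0]) stool();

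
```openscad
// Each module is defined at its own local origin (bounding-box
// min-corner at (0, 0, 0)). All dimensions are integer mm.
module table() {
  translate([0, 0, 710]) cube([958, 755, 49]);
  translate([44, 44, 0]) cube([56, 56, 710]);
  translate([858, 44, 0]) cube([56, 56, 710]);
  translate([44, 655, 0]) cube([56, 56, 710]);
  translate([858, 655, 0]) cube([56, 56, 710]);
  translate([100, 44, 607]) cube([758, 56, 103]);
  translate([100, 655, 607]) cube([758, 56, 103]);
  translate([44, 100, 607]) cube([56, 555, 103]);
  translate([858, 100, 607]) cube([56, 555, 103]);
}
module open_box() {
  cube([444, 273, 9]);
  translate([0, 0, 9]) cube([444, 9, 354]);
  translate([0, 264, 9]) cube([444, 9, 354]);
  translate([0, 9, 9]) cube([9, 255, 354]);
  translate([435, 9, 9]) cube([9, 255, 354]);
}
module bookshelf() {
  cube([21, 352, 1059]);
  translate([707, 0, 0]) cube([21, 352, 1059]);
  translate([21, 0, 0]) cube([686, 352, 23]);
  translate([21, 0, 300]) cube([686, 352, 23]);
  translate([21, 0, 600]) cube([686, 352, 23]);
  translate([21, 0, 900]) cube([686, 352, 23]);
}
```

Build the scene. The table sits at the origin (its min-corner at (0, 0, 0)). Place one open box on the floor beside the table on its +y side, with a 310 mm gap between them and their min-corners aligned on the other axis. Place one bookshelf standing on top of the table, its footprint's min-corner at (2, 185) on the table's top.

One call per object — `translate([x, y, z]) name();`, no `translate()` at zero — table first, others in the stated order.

table();
translate([0, 1065, 0]) open_box();
translate([2, 185, 759]) bookshelf();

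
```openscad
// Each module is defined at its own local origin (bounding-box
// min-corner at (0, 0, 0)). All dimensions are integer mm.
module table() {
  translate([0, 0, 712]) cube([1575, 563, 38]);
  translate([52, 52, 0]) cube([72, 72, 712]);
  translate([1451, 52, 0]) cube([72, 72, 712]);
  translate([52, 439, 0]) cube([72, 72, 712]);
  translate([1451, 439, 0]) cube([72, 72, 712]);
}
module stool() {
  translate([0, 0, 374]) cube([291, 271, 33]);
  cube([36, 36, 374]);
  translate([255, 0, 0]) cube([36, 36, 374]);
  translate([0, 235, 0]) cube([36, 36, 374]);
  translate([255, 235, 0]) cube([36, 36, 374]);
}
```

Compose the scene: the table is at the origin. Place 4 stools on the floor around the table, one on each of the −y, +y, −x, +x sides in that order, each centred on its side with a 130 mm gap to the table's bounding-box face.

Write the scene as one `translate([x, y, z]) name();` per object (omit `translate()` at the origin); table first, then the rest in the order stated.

table();
translate([642, -401, 0]) stool();
translate([642, 693, 0]) stool();
translate([-421, 146, 0]) stool();
translate([1705, 146, 0]) stool();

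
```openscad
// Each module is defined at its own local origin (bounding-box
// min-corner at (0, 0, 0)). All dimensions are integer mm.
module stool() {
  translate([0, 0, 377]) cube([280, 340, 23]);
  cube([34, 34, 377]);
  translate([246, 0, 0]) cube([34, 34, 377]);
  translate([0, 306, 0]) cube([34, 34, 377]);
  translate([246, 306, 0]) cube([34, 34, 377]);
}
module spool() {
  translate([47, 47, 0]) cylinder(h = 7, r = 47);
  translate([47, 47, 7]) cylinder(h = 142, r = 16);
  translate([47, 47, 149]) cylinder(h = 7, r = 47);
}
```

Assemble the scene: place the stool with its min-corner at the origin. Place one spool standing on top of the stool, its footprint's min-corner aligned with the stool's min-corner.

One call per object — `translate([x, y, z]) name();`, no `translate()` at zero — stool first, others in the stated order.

stool();
translate([0, 0, 400]) spool();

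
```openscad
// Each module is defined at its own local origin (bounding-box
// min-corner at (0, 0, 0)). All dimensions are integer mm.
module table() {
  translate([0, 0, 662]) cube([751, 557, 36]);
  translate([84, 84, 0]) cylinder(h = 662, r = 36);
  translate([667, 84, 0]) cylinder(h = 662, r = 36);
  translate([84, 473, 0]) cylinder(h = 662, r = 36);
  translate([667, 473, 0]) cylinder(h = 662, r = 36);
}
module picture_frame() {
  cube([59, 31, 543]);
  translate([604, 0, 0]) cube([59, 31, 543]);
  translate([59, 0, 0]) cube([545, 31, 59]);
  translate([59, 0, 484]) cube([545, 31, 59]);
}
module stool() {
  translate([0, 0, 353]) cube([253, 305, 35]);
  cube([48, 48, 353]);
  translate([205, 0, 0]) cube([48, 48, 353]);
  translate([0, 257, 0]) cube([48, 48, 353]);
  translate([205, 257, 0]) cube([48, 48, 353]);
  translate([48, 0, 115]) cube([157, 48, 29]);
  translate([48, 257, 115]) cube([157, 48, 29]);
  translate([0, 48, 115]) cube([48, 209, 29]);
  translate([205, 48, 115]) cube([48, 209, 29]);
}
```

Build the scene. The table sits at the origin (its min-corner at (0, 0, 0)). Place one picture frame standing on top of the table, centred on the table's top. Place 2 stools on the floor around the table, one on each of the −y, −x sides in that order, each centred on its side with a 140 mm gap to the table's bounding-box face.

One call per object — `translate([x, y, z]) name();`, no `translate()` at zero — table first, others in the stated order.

table();
translate([44, 263, 698]) picture_frame();
translate([249, -445, 0]) stool();
translate([-393, 126, 0]) stool();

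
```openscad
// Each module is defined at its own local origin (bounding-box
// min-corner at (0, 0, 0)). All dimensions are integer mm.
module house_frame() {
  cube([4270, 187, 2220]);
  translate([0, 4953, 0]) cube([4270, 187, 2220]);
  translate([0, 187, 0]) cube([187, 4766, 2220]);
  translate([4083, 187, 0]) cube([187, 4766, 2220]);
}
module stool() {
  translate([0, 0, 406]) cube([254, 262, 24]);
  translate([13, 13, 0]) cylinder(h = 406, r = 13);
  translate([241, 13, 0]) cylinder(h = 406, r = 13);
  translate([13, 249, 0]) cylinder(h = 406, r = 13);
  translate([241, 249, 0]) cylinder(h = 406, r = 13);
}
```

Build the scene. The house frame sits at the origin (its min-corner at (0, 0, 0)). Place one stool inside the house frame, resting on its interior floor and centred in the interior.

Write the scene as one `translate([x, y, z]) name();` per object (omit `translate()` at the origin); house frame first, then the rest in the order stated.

house_frame();
translate([2008, 2439, 0]) stool();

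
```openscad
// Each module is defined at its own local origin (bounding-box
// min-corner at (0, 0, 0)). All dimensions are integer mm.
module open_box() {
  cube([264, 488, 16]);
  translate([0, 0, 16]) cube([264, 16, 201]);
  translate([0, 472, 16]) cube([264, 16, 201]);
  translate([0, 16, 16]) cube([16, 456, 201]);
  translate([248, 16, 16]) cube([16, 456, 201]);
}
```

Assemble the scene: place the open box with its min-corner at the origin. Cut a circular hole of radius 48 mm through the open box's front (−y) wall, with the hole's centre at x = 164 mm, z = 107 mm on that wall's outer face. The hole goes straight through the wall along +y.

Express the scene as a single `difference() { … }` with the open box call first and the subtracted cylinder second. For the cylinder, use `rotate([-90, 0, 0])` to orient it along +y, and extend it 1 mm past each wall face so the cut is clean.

difference() {
  open_box();
  translate([164, -1, 107]) rotate([-90, 0, 0]) cylinder(h = 18, r = 48);
}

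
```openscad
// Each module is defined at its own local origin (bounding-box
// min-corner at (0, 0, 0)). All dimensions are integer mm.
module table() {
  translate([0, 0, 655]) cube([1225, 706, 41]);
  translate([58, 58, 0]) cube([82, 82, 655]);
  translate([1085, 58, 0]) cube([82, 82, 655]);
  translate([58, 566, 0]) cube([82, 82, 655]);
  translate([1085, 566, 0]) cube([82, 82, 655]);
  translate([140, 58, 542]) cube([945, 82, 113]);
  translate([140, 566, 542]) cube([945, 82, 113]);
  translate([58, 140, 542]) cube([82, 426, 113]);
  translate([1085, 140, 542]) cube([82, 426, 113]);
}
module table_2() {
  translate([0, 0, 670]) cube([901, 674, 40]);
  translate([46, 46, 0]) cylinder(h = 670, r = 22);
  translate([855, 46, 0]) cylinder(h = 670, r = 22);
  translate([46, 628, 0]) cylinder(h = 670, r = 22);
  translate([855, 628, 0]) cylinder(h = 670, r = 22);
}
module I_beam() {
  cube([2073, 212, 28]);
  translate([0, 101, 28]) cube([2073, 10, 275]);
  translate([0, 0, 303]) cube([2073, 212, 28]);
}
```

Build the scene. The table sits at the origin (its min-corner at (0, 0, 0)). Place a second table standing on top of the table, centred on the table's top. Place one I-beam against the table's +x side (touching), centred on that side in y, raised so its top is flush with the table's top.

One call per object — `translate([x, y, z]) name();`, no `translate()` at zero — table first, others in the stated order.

table();
translate([162, 16, 696]) table_2();
translate([1225, 247, 365]) I_beam();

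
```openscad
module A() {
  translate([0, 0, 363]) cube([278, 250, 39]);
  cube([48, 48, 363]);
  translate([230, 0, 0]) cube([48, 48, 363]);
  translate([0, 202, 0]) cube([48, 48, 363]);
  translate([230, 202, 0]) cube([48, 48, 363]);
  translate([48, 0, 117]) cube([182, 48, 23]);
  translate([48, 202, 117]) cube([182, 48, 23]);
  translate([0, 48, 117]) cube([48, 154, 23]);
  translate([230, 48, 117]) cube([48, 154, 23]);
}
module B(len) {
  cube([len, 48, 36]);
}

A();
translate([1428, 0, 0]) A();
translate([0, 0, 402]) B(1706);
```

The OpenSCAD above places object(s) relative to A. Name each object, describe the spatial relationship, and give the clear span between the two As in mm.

Second stool starts at x = 1428; first ends at x = 278; clear span = 1428 − 278 = 1150 mm.

A is a stool. B is a beam. A beam spans the tops of two stools. The clear span between the two stools is 1150 mm.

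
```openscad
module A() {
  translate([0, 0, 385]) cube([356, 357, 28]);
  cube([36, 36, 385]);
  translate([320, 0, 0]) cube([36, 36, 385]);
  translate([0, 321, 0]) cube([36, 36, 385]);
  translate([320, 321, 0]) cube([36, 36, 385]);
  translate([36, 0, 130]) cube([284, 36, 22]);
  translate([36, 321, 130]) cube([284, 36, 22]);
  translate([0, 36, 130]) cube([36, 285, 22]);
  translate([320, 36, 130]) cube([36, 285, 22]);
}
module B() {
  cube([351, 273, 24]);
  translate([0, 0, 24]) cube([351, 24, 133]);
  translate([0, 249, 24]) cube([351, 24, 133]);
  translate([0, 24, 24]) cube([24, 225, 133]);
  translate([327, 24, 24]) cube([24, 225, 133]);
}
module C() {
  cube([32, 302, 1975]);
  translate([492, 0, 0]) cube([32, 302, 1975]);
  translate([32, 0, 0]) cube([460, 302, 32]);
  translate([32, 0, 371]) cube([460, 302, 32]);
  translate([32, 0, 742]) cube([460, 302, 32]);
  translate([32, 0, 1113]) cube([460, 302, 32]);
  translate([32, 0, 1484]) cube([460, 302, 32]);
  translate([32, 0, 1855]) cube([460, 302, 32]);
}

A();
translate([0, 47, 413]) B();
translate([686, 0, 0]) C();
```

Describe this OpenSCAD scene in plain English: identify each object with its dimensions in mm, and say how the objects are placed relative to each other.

A is a four-legged stool. The seat is a 356×357×28 mm slab whose top surface is at z = 413 mm; four square legs, each 36×36 mm in cross-section, run from the floor (z = 0) to the underside of the seat, each flush with a corner of the seat. Four stretchers, 36 mm wide and 22 mm tall, connect adjacent legs with their undersides at z = 130 mm, each running between the inner faces of the legs it joins and aligned with the legs' outer faces on the other axis.

B is an open storage box with external size 351×273×157 mm and wall thickness 24 mm (the base is also 24 mm thick). The base covers the whole footprint; the four walls stand on the base, with the y-facing walls full-width and the x-facing walls fitting between their inner faces.

C is an open bookshelf. Two side panels, each 32 mm thick, 302 mm deep and 1975 mm tall, stand 524 mm apart (outside-to-outside). Between them sit 6 shelves, each 32 mm thick and 302 mm deep, spanning the full gap between the sides. The bottom shelf rests on the floor (its underside at z = 0) and the clear gap between one shelf's top and the next shelf's underside is 339 mm.

The open box is on top of the stool. The bookshelf is on the floor beside the stool on its +x side.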